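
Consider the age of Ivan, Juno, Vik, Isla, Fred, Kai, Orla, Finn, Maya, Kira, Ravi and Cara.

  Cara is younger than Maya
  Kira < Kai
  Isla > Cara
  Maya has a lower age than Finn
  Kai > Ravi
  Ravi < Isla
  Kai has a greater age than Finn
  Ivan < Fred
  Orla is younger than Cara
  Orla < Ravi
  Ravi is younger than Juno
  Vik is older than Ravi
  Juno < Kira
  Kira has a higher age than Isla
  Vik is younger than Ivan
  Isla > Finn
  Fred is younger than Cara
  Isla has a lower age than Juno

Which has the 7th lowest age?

Chaining the given pairs: Orla < Ravi < Vik < Ivan < Fred < Cara < Maya < Finn < Isla < Juno < Kira < Kai.
Counting 7 from the smallest end gives Maya.

Maya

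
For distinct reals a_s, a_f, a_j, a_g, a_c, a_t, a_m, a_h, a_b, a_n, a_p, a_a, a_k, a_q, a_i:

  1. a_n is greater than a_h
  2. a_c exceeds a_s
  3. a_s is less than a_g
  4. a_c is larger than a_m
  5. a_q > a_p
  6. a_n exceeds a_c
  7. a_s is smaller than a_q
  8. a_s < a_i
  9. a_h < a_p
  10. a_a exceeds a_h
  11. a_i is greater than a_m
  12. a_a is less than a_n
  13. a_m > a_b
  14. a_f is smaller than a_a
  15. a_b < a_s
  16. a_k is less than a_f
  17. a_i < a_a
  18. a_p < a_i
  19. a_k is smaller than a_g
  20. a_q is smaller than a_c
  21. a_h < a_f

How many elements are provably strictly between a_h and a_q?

Chaining upward from a_h reaches: a_p, a_i, a_f, a_a, a_c, a_n.
Chaining downward from a_q reaches: a_p, a_b, a_s.
Strictly between a_h and a_q are those in both lists: a_p — 1 element.

1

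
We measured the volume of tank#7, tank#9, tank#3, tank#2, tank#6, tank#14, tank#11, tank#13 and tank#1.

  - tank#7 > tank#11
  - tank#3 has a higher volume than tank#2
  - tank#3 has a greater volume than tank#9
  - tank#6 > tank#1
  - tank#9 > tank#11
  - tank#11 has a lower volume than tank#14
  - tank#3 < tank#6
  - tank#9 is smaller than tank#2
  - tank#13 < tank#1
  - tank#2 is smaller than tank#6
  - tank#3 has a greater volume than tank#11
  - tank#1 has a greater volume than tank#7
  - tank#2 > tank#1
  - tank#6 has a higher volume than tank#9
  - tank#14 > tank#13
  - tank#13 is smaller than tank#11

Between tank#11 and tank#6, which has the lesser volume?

The relevant relations are tank#11 < tank#7; tank#7 < tank#1; tank#1 < tank#2; tank#2 < tank#3; tank#3 < tank#6.
Together: tank#11 < tank#7 < tank#1 < tank#2 < tank#3 < tank#6.
So tank#11 < tank#6; tank#11 is the smaller of the two.

tank#11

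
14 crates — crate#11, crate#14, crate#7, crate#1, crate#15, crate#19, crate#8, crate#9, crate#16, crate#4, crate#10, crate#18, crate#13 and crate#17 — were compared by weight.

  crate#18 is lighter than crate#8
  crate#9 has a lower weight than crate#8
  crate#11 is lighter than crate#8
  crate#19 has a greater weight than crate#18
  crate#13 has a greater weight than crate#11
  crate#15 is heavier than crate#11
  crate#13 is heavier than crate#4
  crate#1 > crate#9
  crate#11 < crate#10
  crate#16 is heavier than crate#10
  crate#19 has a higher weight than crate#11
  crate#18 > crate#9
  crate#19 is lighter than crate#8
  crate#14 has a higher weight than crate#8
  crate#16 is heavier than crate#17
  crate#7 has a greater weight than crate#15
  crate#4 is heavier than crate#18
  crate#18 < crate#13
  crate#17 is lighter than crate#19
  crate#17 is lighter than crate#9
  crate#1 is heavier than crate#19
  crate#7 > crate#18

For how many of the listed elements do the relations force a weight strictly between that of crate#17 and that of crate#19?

2

The relations place crate#17 below crate#19. An element lies strictly between them when it is forced above crate#17 and also forced below crate#19.
Above crate#17: {crate#9, crate#18, crate#4, crate#13, crate#8, crate#1, crate#14, crate#7, crate#16}. Below crate#19: {crate#11, crate#9, crate#18}.
Intersection: {crate#9, crate#18} — 2.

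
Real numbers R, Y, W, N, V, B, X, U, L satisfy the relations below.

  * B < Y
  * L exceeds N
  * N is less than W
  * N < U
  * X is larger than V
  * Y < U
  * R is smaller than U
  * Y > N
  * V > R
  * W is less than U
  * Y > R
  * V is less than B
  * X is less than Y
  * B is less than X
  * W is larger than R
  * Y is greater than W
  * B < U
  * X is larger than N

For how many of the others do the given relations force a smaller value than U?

Directly below U: N, R, W, B, Y.
One step further: V, X (7 so far).
No other element is forced below U by the given relations, so the count is 7.

7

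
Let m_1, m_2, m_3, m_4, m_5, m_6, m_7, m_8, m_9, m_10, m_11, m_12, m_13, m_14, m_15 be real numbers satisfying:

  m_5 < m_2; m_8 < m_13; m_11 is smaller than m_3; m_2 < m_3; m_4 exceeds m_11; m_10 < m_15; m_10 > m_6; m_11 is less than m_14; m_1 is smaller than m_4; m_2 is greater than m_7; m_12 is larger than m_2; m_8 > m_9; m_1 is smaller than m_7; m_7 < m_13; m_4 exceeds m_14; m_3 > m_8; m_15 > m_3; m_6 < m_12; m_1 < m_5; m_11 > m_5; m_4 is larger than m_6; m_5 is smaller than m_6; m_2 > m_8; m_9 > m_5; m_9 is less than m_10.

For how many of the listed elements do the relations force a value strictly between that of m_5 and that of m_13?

The relations place m_5 below m_13. An element lies strictly between them when it is forced above m_5 and also forced below m_13.
Above m_5: {m_9, m_11, m_8, m_2, m_6, m_10, m_12, m_14, m_3, m_15, m_4}. Below m_13: {m_1, m_9, m_7, m_8}.
Intersection: {m_9, m_8} — 2.

2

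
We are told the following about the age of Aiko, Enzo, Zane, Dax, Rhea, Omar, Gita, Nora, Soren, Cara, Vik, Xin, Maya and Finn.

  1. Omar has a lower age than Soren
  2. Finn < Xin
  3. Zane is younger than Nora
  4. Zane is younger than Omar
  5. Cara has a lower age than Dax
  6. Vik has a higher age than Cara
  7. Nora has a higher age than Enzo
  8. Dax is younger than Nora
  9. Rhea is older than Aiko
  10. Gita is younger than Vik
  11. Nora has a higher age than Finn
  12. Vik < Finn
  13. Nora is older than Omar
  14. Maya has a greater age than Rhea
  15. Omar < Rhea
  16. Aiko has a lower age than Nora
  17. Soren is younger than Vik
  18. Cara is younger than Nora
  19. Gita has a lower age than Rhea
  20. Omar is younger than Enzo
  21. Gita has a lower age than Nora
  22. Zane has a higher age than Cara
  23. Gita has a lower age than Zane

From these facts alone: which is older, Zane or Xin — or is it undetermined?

Xin

The relevant relations are Zane < Omar; Omar < Soren; Soren < Vik; Vik < Finn; Finn < Xin.
Chaining these gives Zane < Omar < Soren < Vik < Finn < Xin.
So Xin is older.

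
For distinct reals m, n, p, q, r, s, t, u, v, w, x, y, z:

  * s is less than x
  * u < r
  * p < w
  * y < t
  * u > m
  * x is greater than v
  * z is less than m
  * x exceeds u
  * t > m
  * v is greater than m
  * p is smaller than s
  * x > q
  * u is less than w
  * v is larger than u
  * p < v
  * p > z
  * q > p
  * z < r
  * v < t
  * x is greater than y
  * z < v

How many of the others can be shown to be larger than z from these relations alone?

The elements the relations force above z are p, m, s, u, w, q, v, t, x, r — no chain reaches any other.
That is 10.

10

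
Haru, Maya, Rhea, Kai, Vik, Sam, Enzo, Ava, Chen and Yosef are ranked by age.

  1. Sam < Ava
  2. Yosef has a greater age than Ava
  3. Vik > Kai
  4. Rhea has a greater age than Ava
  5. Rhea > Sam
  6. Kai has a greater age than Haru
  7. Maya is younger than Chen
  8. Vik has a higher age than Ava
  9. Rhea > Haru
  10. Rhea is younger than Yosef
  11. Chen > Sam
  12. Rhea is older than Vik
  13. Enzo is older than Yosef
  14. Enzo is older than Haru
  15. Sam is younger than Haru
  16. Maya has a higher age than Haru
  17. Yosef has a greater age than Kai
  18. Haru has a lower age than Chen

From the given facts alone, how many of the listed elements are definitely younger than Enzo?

Directly below Enzo: Haru, Yosef.
One step further: Sam, Ava, Kai, Rhea (6 so far).
One step further: Vik (7 so far).
No other element is forced below Enzo by the given relations, so the count is 7.

7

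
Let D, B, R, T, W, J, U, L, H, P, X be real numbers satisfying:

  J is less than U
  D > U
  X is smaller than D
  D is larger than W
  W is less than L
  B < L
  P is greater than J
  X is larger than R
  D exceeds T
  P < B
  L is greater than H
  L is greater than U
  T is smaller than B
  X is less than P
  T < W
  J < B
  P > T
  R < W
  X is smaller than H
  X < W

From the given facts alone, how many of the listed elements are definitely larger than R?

The elements the relations force above R are X, H, P, B, W, D, L — no chain reaches any other.
That is 7.

7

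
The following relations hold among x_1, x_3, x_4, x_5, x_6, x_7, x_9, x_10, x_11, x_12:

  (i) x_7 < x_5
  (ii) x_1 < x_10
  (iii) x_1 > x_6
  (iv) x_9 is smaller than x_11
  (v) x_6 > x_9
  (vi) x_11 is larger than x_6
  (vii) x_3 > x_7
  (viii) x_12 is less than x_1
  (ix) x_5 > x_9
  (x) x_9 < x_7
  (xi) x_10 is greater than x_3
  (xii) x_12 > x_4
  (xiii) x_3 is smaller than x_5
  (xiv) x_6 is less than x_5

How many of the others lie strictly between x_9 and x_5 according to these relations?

The relations place x_9 below x_5. An element lies strictly between them when it is forced above x_9 and also forced below x_5.
Above x_9: {x_7, x_3, x_6, x_11, x_1, x_10}. Below x_5: {x_7, x_3, x_6}.
Intersection: {x_7, x_3, x_6} — 3.

3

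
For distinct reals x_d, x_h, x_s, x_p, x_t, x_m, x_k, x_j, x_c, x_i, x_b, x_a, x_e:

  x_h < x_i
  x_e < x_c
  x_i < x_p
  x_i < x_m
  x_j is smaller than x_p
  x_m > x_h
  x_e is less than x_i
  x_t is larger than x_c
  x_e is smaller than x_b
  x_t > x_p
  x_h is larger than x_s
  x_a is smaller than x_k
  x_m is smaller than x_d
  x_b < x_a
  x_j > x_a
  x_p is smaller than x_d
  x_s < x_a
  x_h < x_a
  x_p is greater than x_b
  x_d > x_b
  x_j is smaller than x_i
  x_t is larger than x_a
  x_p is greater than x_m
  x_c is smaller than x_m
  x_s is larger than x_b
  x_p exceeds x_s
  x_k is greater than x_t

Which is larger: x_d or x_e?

x_e < x_b < x_s < x_h < x_a < x_j < x_i < x_m < x_p < x_d, by transitivity through x_b, x_s, x_h, x_a, x_j, x_i, x_m, x_p.
So x_e < x_d; x_d is the larger of the two.

x_d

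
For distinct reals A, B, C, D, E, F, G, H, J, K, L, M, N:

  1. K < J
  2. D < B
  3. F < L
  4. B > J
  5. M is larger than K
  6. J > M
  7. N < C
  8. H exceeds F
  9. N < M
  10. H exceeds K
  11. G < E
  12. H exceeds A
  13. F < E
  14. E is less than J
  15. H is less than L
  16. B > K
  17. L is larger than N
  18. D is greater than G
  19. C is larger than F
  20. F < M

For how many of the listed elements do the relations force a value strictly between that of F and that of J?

The relations place F below J. An element lies strictly between them when it is forced above F and also forced below J.
Above F: {M, H, E, C, B, L}. Below J: {N, G, K, M, E}.
Intersection: {M, E} — 2.

2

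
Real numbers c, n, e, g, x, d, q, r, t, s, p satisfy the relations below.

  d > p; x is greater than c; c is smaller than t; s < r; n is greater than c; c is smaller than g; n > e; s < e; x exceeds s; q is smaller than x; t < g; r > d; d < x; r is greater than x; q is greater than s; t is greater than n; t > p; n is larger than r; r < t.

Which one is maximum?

Chaining downward from g: directly below it, c, t; then p, r, n; then d, s, x, e; then q.
That covers every other element, and nothing is given above g, so g is the maximum.

g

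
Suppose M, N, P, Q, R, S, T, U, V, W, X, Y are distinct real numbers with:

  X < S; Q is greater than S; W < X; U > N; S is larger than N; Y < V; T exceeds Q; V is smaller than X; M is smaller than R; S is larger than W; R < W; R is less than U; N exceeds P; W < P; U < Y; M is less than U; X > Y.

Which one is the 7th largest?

U

Piecing the relations together gives one ordering: M < R < W < P < N < U < Y < V < X < S < Q < T.
Counting 7 from the largest end gives U.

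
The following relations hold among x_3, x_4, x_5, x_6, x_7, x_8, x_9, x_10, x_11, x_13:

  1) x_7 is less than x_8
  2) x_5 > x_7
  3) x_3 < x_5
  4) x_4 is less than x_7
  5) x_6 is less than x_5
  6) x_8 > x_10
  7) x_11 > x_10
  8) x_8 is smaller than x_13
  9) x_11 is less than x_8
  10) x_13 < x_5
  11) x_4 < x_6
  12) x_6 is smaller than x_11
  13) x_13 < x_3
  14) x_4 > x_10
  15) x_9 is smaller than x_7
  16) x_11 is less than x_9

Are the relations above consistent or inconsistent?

The single ordering x_10 < x_4 < x_6 < x_11 < x_9 < x_7 < x_8 < x_13 < x_3 < x_5 satisfies every listed relation, so no contradiction arises.

consistent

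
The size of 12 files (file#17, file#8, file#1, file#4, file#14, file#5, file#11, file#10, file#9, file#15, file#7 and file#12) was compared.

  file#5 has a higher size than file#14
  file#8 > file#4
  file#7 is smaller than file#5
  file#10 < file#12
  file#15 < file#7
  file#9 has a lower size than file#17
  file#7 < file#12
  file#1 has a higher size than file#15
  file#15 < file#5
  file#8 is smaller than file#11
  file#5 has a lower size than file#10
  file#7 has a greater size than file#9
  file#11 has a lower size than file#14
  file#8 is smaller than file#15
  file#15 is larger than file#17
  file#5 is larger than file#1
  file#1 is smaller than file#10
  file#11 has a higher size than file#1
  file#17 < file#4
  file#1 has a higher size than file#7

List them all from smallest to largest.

file#9 < file#17 < file#4 < file#8 < file#15 < file#7 < file#1 < file#11 < file#14 < file#5 < file#10 < file#12

Nothing is placed below file#9, so it is least; from there file#9 < file#17; file#17 < file#4; file#4 < file#8; file#8 < file#15; file#15 < file#7; file#7 < file#1; file#1 < file#11; file#11 < file#14; file#14 < file#5; file#5 < file#10; file#10 < file#12, each given directly.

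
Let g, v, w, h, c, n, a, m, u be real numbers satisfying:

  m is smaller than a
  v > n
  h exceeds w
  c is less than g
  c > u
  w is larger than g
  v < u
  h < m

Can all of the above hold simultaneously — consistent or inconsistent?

The single ordering n < v < u < c < g < w < h < m < a satisfies every listed relation, so no contradiction arises.

consistent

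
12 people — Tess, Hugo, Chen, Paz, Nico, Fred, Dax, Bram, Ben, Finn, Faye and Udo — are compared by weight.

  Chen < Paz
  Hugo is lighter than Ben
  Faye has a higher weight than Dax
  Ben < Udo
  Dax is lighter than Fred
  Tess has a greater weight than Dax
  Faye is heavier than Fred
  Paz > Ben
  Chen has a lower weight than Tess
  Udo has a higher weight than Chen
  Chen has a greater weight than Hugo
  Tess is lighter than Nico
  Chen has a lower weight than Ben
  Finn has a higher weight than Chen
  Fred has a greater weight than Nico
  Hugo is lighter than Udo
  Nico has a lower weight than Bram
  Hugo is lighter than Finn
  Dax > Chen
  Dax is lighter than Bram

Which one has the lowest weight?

Hugo

Chaining upward from Hugo: directly above it, Chen, Ben, Finn, Udo; then Paz, Dax, Tess; then Nico, Fred, Faye, Bram.
That covers every other element, and nothing is given below Hugo, so Hugo is the lowest weight.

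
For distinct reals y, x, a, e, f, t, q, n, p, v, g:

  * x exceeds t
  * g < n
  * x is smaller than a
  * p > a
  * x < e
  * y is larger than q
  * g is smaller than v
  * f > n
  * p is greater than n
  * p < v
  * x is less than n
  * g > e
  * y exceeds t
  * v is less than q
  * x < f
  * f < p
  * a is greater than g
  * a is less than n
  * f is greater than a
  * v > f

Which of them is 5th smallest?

a

The consecutive relations fix a unique order: t < x < e < g < a < n < f < p < v < q < y.
The 5th smallest is a.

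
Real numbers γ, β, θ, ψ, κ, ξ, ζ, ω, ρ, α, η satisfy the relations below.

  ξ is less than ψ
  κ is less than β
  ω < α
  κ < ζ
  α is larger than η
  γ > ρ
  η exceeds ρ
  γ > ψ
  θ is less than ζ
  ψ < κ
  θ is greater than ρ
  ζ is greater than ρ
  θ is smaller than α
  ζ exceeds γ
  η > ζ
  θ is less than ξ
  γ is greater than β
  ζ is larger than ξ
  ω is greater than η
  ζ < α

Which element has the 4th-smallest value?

The consecutive relations fix a unique order: ρ < θ < ξ < ψ < κ < β < γ < ζ < η < ω < α.
Counting 4 from the smallest end gives ψ.

ψ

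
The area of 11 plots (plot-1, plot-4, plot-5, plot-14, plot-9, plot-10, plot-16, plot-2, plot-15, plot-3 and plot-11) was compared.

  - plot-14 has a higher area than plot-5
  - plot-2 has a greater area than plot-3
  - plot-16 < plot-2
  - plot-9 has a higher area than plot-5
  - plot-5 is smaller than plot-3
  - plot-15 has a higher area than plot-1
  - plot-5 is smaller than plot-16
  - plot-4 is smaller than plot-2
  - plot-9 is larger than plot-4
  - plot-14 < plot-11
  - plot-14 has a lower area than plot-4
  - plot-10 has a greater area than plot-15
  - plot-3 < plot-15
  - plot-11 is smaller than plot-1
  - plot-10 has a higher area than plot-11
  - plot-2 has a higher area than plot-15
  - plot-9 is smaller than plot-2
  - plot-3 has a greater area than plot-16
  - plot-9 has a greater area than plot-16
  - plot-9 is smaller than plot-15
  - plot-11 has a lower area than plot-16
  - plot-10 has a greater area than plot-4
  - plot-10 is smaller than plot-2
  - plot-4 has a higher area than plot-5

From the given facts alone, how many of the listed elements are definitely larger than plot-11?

Directly above plot-11: plot-1, plot-16, plot-10.
One step further: plot-9, plot-3, plot-15, plot-2 (7 so far).
Nothing else is reachable above plot-11; 7 in all.

7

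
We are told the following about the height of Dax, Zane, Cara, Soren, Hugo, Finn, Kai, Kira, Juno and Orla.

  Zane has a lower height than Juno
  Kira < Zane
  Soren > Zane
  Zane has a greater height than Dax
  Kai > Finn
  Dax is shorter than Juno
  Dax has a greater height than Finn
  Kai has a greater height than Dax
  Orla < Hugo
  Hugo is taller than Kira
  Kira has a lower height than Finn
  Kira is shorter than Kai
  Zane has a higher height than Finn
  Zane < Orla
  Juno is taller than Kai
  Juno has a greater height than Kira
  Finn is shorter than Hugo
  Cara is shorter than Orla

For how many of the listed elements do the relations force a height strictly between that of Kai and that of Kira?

2

Chaining upward from Kira reaches: Finn, Dax, Zane, Juno, Soren, Orla, Hugo.
Chaining downward from Kai reaches: Finn, Dax.
Strictly between Kira and Kai are those in both lists: Finn, Dax — 2 elements.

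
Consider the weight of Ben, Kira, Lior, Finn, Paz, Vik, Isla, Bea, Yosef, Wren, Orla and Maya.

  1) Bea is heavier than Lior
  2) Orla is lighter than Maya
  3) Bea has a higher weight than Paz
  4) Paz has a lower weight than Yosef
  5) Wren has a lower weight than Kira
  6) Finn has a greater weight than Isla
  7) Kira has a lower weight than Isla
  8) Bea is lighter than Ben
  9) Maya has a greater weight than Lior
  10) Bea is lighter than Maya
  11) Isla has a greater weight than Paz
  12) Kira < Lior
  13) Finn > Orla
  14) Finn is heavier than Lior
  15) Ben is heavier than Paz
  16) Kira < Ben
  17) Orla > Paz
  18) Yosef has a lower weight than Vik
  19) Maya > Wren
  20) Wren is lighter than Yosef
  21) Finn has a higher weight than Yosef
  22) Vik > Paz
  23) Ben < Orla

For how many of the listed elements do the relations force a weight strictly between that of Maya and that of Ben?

Chaining upward from Ben reaches: Orla, Finn.
Chaining downward from Maya reaches: Wren, Kira, Paz, Lior, Bea, Orla.
Strictly between Ben and Maya are those in both lists: Orla — 1 element.

1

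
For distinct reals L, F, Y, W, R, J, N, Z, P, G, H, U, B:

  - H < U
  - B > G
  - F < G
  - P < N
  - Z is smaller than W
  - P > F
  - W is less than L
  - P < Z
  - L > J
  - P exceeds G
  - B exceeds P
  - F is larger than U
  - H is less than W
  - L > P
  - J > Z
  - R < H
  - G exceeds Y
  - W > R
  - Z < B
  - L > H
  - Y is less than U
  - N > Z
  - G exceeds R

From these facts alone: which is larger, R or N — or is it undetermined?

Chaining the given relations: R < H < U < F < G < P < Z < N.
So N is larger.

N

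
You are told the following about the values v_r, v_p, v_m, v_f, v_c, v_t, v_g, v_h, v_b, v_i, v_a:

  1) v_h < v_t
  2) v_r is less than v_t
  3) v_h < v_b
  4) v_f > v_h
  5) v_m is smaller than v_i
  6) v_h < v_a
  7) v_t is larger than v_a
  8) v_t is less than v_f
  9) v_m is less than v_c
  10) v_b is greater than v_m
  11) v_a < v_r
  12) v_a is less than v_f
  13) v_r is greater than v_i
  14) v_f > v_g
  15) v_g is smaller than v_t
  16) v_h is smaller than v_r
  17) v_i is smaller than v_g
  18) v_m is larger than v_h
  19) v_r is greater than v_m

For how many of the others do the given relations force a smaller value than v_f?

7

Directly below v_f: v_h, v_g, v_a, v_t.
One step further: v_i, v_r (6 so far).
One step further: v_m (7 so far).
No other element is forced below v_f by the given relations, so the count is 7.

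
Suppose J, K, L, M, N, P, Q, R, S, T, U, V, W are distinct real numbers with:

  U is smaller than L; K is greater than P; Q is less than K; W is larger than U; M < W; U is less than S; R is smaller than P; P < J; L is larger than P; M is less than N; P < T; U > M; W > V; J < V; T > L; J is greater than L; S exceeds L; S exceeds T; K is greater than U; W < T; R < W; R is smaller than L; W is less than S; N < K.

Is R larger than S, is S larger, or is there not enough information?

R < L < J < V < W < T < S, by transitivity through L, J, V, W, T.
So S is larger.

S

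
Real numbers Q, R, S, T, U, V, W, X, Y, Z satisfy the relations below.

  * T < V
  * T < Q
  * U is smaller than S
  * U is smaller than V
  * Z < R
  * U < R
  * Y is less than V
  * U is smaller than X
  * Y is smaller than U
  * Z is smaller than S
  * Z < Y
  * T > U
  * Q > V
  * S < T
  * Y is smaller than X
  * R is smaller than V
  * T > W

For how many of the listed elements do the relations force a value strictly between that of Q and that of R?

Chaining upward from R reaches: V.
Chaining downward from Q reaches: Z, Y, U, S, W, T, V.
Strictly between R and Q are those in both lists: V — 1 element.

1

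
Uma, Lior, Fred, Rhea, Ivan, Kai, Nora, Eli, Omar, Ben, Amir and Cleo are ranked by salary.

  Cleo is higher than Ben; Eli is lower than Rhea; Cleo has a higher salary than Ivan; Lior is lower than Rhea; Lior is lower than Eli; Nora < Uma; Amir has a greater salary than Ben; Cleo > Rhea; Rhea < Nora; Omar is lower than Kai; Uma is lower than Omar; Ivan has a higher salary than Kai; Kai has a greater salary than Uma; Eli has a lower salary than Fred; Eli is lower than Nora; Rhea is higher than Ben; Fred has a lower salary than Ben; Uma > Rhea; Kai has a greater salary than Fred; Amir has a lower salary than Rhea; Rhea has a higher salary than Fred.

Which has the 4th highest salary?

Piecing the relations together gives one ordering: Lior < Eli < Fred < Ben < Amir < Rhea < Nora < Uma < Omar < Kai < Ivan < Cleo.
Counting 4 from the largest end gives Omar.

Omar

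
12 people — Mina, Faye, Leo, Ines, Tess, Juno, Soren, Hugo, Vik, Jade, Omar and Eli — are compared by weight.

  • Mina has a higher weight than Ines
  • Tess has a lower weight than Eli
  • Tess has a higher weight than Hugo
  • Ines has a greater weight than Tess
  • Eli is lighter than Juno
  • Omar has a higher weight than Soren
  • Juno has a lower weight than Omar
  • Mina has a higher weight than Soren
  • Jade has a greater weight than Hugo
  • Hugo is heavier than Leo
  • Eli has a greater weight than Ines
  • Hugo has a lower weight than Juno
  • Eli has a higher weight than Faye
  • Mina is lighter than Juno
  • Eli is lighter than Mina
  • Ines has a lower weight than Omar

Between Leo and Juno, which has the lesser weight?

The relevant relations are Leo < Hugo; Hugo < Tess; Tess < Ines; Ines < Eli; Eli < Mina; Mina < Juno.
Chaining these gives Leo < Hugo < Tess < Ines < Eli < Mina < Juno.
So Leo < Juno; Leo is the lighter of the two.

Leo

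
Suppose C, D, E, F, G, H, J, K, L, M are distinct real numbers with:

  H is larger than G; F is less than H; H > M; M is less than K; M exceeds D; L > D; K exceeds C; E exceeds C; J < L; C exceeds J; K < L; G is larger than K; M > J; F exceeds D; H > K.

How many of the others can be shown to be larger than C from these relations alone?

Directly above C: K, E.
One step further: G, H, L (5 so far).
No other element is forced above C by the given relations, so the count is 5.

5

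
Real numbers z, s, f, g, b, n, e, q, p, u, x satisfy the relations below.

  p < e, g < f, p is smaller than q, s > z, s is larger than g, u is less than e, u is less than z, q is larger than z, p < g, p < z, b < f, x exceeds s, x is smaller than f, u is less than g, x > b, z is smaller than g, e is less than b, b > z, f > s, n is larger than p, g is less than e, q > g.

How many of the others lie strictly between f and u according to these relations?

6

The relations place u below f. An element lies strictly between them when it is forced above u and also forced below f.
Above u: {z, g, s, e, b, q, x}. Below f: {p, z, g, s, e, b, x}.
Intersection: {z, g, s, e, b, x} — 6.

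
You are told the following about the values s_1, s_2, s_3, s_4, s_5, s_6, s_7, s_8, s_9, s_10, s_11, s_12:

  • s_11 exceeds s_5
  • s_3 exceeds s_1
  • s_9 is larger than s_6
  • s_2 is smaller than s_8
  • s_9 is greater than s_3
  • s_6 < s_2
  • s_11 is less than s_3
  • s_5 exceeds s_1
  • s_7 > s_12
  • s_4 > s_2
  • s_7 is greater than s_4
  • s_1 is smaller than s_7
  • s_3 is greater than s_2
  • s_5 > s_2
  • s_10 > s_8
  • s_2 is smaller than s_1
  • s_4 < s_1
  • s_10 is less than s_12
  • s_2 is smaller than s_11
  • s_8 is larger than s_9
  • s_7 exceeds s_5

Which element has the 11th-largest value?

s_2

Chaining the given pairs: s_6 < s_2 < s_4 < s_1 < s_5 < s_11 < s_3 < s_9 < s_8 < s_10 < s_12 < s_7.
Counting 11 from the largest end gives s_2.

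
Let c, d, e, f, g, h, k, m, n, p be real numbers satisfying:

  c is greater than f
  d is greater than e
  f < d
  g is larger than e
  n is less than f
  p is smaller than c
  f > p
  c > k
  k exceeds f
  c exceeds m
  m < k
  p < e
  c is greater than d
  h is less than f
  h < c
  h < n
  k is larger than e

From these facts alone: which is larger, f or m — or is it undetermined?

Following every chain through f: above f we get k, d, c; below f we get p, h, n.
m is not reached, and no chain runs the other way from m to f.
So the given relations leave the order of f and m undetermined.

undetermined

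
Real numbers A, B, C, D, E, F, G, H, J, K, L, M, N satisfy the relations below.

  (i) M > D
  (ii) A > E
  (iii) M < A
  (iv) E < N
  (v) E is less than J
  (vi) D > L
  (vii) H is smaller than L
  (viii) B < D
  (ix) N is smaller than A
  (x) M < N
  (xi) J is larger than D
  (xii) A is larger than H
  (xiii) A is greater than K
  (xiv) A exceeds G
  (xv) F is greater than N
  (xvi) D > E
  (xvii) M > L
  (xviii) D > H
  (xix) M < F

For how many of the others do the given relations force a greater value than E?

6

Directly above E: D, N, J, A.
One step further: M, F (6 so far).
Nothing else is reachable above E; 6 in all.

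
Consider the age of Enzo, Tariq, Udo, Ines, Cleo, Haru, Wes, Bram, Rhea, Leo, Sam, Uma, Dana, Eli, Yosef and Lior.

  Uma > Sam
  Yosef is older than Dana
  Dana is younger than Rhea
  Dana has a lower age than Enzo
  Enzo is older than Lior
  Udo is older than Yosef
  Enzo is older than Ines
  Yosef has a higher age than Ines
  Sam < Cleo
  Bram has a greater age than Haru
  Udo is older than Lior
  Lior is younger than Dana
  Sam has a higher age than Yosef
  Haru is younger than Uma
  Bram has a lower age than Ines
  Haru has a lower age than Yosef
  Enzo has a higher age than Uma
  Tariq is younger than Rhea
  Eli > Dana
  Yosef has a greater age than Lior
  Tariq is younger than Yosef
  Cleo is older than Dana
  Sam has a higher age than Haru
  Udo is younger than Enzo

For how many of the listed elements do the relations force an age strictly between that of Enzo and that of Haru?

6

Chaining upward from Haru reaches: Bram, Ines, Yosef, Sam, Cleo, Uma, Udo.
Chaining downward from Enzo reaches: Tariq, Bram, Lior, Ines, Dana, Yosef, Sam, Uma, Udo.
Strictly between Haru and Enzo are those in both lists: Bram, Ines, Yosef, Sam, Uma, Udo — 6 elements.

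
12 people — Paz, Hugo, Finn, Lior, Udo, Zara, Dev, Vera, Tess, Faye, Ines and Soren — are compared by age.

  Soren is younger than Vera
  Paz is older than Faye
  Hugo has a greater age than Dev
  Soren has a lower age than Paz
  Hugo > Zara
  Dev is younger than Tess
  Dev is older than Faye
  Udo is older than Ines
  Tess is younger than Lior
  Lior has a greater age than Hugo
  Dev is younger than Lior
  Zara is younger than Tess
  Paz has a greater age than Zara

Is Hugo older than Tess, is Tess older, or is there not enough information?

Following every chain through Tess: above Tess we get Lior; below Tess we get Zara, Faye, Dev.
Hugo is not reached, and no chain runs the other way from Hugo to Tess.
So the given relations leave the order of Tess and Hugo undetermined.

undetermined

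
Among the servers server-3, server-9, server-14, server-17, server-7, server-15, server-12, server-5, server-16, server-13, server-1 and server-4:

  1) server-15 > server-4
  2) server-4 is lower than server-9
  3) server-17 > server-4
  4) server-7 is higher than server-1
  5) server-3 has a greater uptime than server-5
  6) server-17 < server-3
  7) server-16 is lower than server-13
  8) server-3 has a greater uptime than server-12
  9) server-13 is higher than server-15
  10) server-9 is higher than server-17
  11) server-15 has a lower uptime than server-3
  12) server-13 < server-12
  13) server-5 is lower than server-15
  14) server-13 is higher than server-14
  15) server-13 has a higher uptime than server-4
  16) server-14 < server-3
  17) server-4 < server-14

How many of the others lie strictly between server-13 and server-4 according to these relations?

Chaining upward from server-4 reaches: server-14, server-15, server-17, server-9, server-12, server-3.
Chaining downward from server-13 reaches: server-5, server-16, server-14, server-15.
Strictly between server-4 and server-13 are those in both lists: server-14, server-15 — 2 elements.

2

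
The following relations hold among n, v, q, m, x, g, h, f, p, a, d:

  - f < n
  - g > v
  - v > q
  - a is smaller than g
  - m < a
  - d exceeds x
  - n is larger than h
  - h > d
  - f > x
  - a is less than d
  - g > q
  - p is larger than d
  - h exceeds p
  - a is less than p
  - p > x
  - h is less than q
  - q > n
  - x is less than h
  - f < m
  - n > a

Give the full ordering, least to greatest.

The consecutive links are each given: x < f; f < m; m < a; a < d; d < p; p < h; h < n; n < q; q < v; v < g.

x < f < m < a < d < p < h < n < q < v < g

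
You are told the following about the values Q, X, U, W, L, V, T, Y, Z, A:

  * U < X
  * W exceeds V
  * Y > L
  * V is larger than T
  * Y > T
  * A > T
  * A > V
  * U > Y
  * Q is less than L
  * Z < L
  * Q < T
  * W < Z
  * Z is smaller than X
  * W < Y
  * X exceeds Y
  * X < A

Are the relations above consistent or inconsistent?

The single ordering Q < T < V < W < Z < L < Y < U < X < A satisfies every listed relation, so no contradiction arises.

consistent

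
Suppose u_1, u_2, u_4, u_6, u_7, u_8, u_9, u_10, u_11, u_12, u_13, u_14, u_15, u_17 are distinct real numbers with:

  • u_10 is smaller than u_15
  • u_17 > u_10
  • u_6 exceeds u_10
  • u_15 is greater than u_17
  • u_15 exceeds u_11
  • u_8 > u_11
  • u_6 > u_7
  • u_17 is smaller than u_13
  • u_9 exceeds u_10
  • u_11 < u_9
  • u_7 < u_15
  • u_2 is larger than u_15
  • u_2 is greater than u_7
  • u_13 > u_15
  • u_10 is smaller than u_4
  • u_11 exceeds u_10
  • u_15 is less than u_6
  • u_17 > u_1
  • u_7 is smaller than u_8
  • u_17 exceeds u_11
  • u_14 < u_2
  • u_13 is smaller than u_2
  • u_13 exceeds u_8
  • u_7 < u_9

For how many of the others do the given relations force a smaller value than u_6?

6

From u_6 the given relations immediately reach u_10, u_7, u_15.
From those, u_11, u_17 — 5 in total.
From those, u_1 — 6 in total.
Nothing else is reachable below u_6; 6 in all.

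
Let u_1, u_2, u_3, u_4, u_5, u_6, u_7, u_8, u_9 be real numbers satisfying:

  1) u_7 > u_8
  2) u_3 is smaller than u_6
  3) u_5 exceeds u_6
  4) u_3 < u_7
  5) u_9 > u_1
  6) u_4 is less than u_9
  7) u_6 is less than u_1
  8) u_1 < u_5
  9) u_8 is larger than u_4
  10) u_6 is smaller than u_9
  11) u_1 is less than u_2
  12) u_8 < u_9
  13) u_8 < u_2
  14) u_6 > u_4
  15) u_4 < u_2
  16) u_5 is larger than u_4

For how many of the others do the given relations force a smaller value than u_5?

Directly below u_5: u_4, u_6, u_1.
One step further: u_3 (4 so far).
No other element is forced below u_5 by the given relations, so the count is 4.

4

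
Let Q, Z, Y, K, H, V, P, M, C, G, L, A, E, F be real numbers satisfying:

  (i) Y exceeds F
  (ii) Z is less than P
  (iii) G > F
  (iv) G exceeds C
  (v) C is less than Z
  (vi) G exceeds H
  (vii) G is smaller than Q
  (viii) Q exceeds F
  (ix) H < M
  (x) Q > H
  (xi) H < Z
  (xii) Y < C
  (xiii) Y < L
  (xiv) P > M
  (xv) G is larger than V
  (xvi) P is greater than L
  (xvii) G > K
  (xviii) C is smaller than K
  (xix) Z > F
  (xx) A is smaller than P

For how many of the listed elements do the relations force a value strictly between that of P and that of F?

Chaining upward from F reaches: Y, C, L, Z, K, G, Q.
Chaining downward from P reaches: H, Y, C, A, L, Z, M.
Strictly between F and P are those in both lists: Y, C, L, Z — 4 elements.

4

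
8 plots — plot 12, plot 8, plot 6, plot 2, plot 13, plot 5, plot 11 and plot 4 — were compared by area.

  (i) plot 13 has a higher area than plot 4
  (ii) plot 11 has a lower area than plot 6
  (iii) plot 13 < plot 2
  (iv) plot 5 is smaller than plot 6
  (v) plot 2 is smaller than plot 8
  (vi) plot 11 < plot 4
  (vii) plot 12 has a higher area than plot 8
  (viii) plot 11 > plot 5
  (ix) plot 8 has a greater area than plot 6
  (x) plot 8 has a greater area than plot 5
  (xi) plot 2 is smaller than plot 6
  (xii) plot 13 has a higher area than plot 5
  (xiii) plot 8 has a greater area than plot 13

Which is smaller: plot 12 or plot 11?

plot 11

Link the given pairs in sequence: plot 11 < plot 4; plot 4 < plot 13; plot 13 < plot 2; plot 2 < plot 6; plot 6 < plot 8; plot 8 < plot 12.
Together: plot 11 < plot 4 < plot 13 < plot 2 < plot 6 < plot 8 < plot 12.
So plot 11 < plot 12; plot 11 is the smaller of the two.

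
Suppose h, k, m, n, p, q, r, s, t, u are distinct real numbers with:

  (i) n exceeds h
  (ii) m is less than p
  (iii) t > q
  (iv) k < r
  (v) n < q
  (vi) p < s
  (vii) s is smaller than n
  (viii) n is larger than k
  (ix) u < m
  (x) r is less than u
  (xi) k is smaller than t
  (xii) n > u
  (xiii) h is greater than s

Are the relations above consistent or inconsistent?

consistent

Every relation is compatible with k < r < u < m < p < s < h < n < q < t; the set is consistent.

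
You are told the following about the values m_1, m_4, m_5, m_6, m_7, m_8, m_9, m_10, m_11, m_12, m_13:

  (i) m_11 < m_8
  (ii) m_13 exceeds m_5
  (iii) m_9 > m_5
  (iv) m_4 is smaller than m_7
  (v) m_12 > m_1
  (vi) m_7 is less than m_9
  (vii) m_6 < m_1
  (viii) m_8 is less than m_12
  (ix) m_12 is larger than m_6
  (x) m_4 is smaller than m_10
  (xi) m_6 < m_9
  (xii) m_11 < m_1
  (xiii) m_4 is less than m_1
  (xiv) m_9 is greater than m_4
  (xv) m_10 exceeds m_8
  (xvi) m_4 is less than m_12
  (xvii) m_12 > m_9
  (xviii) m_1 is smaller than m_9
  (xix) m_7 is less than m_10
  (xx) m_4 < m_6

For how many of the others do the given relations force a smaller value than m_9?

6

The elements the relations force below m_9 are m_11, m_4, m_7, m_6, m_5, m_1 — no chain reaches any other.
That is 6.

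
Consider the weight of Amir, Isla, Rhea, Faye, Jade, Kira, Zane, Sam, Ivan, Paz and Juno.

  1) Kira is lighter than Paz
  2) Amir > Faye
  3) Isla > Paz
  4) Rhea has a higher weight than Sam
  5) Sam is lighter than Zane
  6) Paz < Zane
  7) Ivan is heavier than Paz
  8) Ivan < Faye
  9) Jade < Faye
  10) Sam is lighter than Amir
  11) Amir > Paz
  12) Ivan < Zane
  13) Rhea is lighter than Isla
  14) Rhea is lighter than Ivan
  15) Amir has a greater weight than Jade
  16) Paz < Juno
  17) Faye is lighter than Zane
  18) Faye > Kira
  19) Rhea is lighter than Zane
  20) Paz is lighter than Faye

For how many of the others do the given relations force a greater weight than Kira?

Directly above Kira: Paz, Faye.
One step further: Ivan, Juno, Zane, Isla, Amir (7 so far).
Nothing else is reachable above Kira; 7 in all.

7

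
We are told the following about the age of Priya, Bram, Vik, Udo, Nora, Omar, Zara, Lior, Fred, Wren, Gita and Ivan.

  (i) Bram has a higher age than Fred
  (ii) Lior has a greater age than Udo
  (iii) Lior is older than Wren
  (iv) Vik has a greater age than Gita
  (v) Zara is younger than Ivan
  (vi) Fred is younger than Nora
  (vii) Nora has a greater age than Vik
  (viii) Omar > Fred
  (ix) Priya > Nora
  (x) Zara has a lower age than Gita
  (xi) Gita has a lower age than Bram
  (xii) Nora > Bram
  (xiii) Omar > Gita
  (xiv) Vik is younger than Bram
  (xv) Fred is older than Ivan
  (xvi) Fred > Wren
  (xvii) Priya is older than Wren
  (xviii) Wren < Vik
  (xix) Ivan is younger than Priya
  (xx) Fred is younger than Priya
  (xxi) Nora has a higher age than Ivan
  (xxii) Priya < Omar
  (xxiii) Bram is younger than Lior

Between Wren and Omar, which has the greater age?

Link the given pairs in sequence: Wren < Fred; Fred < Bram; Bram < Nora; Nora < Priya; Priya < Omar.
Chaining these gives Wren < Fred < Bram < Nora < Priya < Omar.
So Wren < Omar; Omar is the older of the two.

Omar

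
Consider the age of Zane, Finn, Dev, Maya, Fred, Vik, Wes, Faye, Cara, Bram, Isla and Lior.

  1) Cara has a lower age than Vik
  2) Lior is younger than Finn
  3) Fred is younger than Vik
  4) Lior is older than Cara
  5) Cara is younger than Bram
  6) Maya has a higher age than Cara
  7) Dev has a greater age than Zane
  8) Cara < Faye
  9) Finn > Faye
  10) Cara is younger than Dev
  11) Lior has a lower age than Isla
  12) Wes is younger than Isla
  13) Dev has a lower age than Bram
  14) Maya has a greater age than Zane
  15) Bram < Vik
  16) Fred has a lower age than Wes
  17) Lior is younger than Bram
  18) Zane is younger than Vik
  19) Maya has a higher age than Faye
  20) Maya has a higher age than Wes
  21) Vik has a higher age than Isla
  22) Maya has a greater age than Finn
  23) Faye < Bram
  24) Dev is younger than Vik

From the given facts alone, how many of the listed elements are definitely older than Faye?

Directly above Faye: Finn, Bram, Maya.
One step further: Vik (4 so far).
No other element is forced above Faye by the given relations, so the count is 4.

4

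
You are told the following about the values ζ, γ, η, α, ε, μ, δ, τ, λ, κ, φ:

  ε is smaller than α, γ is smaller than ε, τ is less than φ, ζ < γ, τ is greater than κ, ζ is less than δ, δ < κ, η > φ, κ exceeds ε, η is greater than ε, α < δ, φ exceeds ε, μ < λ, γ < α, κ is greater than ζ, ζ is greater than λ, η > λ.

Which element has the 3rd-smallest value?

ζ

Piecing the relations together gives one ordering: μ < λ < ζ < γ < ε < α < δ < κ < τ < φ < η.
The 3rd smallest is ζ.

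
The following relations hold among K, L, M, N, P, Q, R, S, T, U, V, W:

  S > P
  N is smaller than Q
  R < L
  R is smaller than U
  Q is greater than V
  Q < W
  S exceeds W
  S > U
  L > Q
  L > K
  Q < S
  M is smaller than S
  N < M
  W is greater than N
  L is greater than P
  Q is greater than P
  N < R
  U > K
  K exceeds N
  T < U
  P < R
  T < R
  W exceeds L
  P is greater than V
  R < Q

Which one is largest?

V is not greatest since V < Q; N is not greatest since N < R; T is not greatest since T < U; M is not greatest since M < S; P is not greatest since P < R; K is not greatest since K < U; R is not greatest since R < L; Q is not greatest since Q < W; L is not greatest since L < W; U is not greatest since U < S; W is not greatest since W < S.
Only S has nothing above it, so S is the largest.

S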